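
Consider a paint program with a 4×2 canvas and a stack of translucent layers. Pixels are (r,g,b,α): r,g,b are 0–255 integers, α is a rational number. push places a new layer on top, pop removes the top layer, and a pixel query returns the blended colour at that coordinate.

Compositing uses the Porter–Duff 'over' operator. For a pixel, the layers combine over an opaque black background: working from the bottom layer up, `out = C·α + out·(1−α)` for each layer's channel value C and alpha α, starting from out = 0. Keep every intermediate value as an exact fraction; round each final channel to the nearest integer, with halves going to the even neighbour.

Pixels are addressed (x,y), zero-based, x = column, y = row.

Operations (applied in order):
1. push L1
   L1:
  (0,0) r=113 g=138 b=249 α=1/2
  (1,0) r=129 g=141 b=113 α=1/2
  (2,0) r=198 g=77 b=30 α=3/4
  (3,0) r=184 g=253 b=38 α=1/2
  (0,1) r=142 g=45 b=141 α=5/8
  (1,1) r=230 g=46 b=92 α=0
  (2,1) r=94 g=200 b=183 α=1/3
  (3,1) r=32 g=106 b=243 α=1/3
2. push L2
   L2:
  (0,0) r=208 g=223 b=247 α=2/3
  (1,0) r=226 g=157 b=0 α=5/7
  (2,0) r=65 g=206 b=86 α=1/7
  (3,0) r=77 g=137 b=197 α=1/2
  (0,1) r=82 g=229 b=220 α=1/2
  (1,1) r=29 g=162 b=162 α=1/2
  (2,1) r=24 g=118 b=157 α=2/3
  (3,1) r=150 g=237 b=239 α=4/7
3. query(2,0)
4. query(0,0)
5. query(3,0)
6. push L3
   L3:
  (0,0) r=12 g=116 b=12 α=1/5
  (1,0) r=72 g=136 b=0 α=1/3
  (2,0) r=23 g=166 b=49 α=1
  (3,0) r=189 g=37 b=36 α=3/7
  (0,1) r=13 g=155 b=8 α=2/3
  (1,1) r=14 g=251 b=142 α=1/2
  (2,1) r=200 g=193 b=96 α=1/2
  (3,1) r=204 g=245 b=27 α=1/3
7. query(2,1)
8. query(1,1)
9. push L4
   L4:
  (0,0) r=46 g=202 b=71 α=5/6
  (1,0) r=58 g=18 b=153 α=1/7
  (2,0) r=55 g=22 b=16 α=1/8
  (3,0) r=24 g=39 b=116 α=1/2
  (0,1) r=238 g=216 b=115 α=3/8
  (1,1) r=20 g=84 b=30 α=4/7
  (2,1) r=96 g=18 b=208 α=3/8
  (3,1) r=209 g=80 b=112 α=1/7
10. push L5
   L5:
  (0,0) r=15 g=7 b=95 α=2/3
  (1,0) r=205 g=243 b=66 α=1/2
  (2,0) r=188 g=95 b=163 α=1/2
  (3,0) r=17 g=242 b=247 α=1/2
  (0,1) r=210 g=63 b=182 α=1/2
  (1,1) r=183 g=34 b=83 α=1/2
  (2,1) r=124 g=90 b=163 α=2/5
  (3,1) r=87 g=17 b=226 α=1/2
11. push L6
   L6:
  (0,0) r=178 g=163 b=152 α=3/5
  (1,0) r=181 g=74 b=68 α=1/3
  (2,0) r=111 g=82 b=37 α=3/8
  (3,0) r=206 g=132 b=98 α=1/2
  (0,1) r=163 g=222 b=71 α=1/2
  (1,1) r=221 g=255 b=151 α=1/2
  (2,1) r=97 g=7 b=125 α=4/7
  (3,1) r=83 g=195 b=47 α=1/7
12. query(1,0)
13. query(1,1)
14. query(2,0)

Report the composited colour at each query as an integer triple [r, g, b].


at x=2,y=0 over L1,L2:
L1 α=3/4: [297/2, 231/4, 45/2]
L2 α=1/7: [956/7, 1105/14, 221/7]
→ [137, 79, 32]

(0,0) stack=L1,L2; from [0,0,0]:
after L1 α=1/2: [113/2, 69, 249/2]
after L2 α=2/3: [315/2, 515/3, 1237/6]
= [158, 172, 206]

(3,0) stack=L1,L2; from [0,0,0]:
after L1 α=1/2: [92, 253/2, 19]
after L2 α=1/2: [169/2, 527/4, 108]
= [84, 132, 108]

at x=2,y=1 over L1,L2,L3:
after L1 α=1/3: [94/3, 200/3, 61]
after L2 α=2/3: [238/9, 908/9, 125]
after L3 α=1/2: [1019/9, 2645/18, 221/2]
= [113, 147, 110]

query (1,1) [L1,L2,L3] — begin 0,0,0
after L1 α=0: [0, 0, 0]
after L2 α=1/2: [29/2, 81, 81]
after L3 α=1/2: [57/4, 166, 223/2]
= [14, 166, 112]

query (1,0) [L1,L2,L3,L4,L5,L6] — begin 0,0,0
+L1 (α=1/2) → [129/2, 141/2, 113/2]
+L2 (α=5/7) → [1259/7, 926/7, 113/7]
+L3 (α=1/3) → [3022/21, 2804/21, 226/21]
+L4 (α=1/7) → [6450/49, 5734/49, 1523/49]
+L5 (α=1/2) → [16495/98, 17641/98, 4757/98]
+L6 (α=1/3) → [25364/147, 7089/49, 8089/147]
= [173, 145, 55]

query (1,1) [L1,L2,L3,L4,L5,L6] — begin 0,0,0
+L1 (α=0) → [0, 0, 0]
+L2 (α=1/2) → [29/2, 81, 81]
+L3 (α=1/2) → [57/4, 166, 223/2]
+L4 (α=4/7) → [491/28, 834/7, 909/14]
+L5 (α=1/2) → [5615/56, 536/7, 2071/28]
+L6 (α=1/2) → [17991/112, 2321/14, 6299/56]
rounded: [161, 166, 112]

query (2,0) [L1,L2,L3,L4,L5,L6] — begin 0,0,0
after L1 α=3/4: [297/2, 231/4, 45/2]
after L2 α=1/7: [956/7, 1105/14, 221/7]
after L3 α=1: [23, 166, 49]
after L4 α=1/8: [27, 148, 359/8]
after L5 α=1/2: [215/2, 243/2, 1663/16]
after L6 α=3/8: [1741/16, 1707/16, 10091/128]
→ [109, 107, 79]


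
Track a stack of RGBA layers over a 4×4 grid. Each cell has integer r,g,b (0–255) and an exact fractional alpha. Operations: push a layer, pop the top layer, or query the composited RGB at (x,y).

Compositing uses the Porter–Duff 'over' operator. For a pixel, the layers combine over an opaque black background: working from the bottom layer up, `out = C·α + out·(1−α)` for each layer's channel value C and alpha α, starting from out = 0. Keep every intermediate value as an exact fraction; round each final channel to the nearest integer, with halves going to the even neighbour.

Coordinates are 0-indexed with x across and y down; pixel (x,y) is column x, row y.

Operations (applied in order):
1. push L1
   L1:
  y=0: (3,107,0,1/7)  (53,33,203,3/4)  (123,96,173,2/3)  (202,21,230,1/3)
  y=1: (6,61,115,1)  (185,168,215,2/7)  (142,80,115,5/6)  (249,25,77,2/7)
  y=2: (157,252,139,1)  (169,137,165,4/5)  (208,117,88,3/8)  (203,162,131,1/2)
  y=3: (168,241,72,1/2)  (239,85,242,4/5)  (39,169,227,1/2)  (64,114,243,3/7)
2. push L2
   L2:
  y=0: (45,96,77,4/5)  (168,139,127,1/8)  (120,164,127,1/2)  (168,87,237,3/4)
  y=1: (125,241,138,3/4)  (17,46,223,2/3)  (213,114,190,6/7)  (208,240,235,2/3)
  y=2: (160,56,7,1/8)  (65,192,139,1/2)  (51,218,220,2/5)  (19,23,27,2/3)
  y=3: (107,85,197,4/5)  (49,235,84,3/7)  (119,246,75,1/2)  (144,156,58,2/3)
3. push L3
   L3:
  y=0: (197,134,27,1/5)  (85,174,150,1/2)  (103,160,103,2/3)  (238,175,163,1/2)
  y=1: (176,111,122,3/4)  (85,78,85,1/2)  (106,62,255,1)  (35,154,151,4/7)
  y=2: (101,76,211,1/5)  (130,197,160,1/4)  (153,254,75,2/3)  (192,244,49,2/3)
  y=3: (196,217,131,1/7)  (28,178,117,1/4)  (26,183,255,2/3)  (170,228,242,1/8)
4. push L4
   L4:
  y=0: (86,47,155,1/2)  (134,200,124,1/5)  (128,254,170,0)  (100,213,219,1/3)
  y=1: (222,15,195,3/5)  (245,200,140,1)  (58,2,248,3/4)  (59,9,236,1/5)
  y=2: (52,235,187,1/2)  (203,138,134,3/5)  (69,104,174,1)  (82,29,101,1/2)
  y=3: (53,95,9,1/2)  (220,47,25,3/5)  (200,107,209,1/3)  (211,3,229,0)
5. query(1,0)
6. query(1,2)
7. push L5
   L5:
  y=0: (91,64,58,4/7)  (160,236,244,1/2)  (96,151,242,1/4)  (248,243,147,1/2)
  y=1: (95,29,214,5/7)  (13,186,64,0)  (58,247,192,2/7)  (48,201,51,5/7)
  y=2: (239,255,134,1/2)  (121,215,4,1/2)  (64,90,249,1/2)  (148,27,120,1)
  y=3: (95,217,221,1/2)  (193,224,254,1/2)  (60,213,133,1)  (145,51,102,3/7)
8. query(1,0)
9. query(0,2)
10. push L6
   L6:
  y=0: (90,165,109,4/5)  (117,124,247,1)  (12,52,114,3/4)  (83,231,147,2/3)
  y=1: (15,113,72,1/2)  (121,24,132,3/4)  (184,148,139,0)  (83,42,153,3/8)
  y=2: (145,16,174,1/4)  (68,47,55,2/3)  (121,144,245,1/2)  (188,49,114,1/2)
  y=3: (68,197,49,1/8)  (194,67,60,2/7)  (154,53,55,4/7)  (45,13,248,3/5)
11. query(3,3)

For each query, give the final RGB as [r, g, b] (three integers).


at x=1,y=0 over L1,L2,L3,L4:
+L1 (α=3/4) → [159/4, 99/4, 609/4]
+L2 (α=1/8) → [1785/32, 1249/32, 4771/32]
+L3 (α=1/2) → [4505/64, 6817/64, 9571/64]
+L4 (α=1/5) → [6649/80, 10017/80, 2311/16]
rounded: [83, 125, 144]

(1,2) stack=L1,L2,L3,L4; from [0,0,0]:
after L1 α=4/5: [676/5, 548/5, 132]
after L2 α=1/2: [1001/10, 754/5, 271/2]
after L3 α=1/4: [4303/40, 3247/20, 1133/8]
after L4 α=3/5: [16483/100, 7387/50, 2741/20]
rounded: [165, 148, 137]

at x=1,y=0 over L1,L2,L3,L4,L5:
L1 α=3/4: [159/4, 99/4, 609/4]
L2 α=1/8: [1785/32, 1249/32, 4771/32]
L3 α=1/2: [4505/64, 6817/64, 9571/64]
L4 α=1/5: [6649/80, 10017/80, 2311/16]
L5 α=1/2: [19449/160, 28897/160, 6215/32]
rounded: [122, 181, 194]

query (0,2) [L1,L2,L3,L4,L5] — begin 0,0,0
+L1 (α=1) → [157, 252, 139]
+L2 (α=1/8) → [1259/8, 455/2, 245/2]
+L3 (α=1/5) → [1461/10, 986/5, 701/5]
+L4 (α=1/2) → [1981/20, 2161/10, 818/5]
+L5 (α=1/2) → [6761/40, 4711/20, 744/5]
= [169, 236, 149]

(3,3) stack=L1,L2,L3,L4,L5,L6; from [0,0,0]:
after L1 α=3/7: [192/7, 342/7, 729/7]
after L2 α=2/3: [736/7, 842/7, 1541/21]
after L3 α=1/8: [453/4, 535/4, 2267/24]
after L4 α=0: [453/4, 535/4, 2267/24]
after L5 α=3/7: [888/7, 688/7, 4103/42]
after L6 α=3/5: [2721/35, 1649/35, 19727/105]
= [78, 47, 188]


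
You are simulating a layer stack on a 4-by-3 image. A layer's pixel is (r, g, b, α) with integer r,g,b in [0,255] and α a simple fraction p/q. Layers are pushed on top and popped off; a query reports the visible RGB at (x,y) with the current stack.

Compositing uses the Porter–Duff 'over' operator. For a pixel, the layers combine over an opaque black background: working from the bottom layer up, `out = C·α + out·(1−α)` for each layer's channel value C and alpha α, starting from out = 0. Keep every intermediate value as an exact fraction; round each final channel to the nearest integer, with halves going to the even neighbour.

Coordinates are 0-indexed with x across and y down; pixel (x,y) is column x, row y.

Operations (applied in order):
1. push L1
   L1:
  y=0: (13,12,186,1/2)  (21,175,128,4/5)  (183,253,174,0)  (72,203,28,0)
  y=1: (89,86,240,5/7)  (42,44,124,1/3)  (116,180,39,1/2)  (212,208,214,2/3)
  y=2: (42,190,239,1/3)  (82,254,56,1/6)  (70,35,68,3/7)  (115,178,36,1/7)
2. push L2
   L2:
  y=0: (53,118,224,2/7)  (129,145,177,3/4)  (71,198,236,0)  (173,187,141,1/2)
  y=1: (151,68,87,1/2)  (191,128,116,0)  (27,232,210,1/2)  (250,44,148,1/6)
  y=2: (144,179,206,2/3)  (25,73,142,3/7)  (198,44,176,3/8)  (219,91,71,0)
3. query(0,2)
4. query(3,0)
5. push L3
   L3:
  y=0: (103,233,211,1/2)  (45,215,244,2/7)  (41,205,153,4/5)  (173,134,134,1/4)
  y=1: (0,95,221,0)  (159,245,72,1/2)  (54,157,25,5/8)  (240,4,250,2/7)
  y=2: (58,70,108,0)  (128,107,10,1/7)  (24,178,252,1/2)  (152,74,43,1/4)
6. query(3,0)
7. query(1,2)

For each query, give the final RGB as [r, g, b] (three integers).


(0,2) stack=L1,L2; from [0,0,0]:
L1 α=1/3: [14, 190/3, 239/3]
L2 α=2/3: [302/3, 1264/9, 1475/9]
= [101, 140, 164]

at x=3,y=0 over L1,L2:
after L1 α=0: [0, 0, 0]
after L2 α=1/2: [173/2, 187/2, 141/2]
rounded: [86, 94, 70]

at x=3,y=0 over L1,L2,L3:
after L1 α=0: [0, 0, 0]
after L2 α=1/2: [173/2, 187/2, 141/2]
after L3 α=1/4: [865/8, 829/8, 691/8]
→ [108, 104, 86]

query (1,2) [L1,L2,L3] — begin 0,0,0
after L1 α=1/6: [41/3, 127/3, 28/3]
after L2 α=3/7: [389/21, 1165/21, 1390/21]
after L3 α=1/7: [1674/49, 3079/49, 2850/49]
→ [34, 63, 58]


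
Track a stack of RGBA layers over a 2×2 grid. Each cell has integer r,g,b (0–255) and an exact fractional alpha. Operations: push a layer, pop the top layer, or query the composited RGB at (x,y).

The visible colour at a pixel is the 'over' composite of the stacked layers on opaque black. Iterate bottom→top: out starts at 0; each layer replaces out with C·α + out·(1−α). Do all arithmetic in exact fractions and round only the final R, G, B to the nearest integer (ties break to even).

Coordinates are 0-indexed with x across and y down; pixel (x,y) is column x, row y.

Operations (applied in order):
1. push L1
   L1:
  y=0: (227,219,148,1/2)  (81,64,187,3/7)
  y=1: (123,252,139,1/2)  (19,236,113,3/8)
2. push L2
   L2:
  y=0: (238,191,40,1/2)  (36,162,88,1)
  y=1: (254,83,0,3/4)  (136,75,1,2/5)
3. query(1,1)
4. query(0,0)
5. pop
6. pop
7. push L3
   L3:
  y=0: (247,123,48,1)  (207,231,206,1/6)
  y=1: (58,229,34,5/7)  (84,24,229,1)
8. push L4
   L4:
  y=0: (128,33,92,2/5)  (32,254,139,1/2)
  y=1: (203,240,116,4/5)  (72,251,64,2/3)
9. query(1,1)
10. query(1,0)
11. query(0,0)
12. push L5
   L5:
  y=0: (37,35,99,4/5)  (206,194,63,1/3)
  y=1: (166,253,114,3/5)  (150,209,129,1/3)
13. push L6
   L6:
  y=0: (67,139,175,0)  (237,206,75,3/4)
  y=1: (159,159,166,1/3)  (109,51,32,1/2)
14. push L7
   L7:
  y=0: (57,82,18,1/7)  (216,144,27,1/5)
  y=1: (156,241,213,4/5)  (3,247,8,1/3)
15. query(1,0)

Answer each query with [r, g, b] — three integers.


at x=1,y=1 over L1,L2:
L1 α=3/8: [57/8, 177/2, 339/8]
L2 α=2/5: [2347/40, 831/10, 1033/40]
→ [59, 83, 26]

query (0,0) [L1,L2] — begin 0,0,0
L1 α=1/2: [227/2, 219/2, 74]
L2 α=1/2: [703/4, 601/4, 57]
→ [176, 150, 57]

query (1,1) [L3,L4] — begin 0,0,0
+L3 (α=1) → [84, 24, 229]
+L4 (α=2/3) → [76, 526/3, 119]
= [76, 175, 119]

(1,0) stack=L3,L4; from [0,0,0]:
+L3 (α=1/6) → [69/2, 77/2, 103/3]
+L4 (α=1/2) → [133/4, 585/4, 260/3]
rounded: [33, 146, 87]

query (0,0) [L3,L4] — begin 0,0,0
+L3 (α=1) → [247, 123, 48]
+L4 (α=2/5) → [997/5, 87, 328/5]
= [199, 87, 66]

query (1,0) [L3,L4,L5,L6,L7] — begin 0,0,0
after L3 α=1/6: [69/2, 77/2, 103/3]
after L4 α=1/2: [133/4, 585/4, 260/3]
after L5 α=1/3: [545/6, 973/6, 709/9]
after L6 α=3/4: [4811/24, 4681/24, 1367/18]
after L7 α=1/5: [6107/30, 1109/6, 2977/45]
→ [204, 185, 66]


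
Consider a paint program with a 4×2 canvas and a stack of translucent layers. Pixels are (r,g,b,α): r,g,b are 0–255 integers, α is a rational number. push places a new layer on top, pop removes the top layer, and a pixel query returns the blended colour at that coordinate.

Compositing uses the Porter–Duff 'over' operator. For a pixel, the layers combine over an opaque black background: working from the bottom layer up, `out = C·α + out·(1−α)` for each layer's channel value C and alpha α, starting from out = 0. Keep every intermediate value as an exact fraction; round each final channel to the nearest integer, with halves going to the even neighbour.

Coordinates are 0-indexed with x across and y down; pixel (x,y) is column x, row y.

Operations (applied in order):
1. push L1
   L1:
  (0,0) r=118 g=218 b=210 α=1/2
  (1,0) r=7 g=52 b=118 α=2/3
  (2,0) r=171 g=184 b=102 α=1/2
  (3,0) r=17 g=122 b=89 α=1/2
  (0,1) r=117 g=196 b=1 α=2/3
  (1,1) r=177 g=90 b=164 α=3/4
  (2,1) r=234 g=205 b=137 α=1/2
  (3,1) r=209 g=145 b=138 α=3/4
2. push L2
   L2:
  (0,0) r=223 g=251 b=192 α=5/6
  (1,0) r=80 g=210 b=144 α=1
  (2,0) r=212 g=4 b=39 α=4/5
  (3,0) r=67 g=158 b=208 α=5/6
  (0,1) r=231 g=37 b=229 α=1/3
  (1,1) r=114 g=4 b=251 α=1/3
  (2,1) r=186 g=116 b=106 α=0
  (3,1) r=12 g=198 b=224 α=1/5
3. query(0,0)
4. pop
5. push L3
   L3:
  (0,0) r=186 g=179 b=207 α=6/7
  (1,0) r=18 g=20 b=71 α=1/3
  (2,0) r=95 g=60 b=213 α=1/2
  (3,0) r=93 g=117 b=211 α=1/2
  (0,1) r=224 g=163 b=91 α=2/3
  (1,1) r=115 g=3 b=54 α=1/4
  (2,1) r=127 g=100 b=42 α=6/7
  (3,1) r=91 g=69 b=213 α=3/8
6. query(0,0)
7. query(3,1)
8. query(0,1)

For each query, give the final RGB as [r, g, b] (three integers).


at x=0,y=0 over L1,L2:
after L1 α=1/2: [59, 109, 105]
after L2 α=5/6: [587/3, 682/3, 355/2]
rounded: [196, 227, 178]

query (0,0) [L1,L3] — begin 0,0,0
after L1 α=1/2: [59, 109, 105]
after L3 α=6/7: [1175/7, 169, 1347/7]
→ [168, 169, 192]

(3,1) stack=L1,L3; from [0,0,0]:
L1 α=3/4: [627/4, 435/4, 207/2]
L3 α=3/8: [4227/32, 3003/32, 2313/16]
→ [132, 94, 145]

at x=0,y=1 over L1,L3:
L1 α=2/3: [78, 392/3, 2/3]
L3 α=2/3: [526/3, 1370/9, 548/9]
= [175, 152, 61]


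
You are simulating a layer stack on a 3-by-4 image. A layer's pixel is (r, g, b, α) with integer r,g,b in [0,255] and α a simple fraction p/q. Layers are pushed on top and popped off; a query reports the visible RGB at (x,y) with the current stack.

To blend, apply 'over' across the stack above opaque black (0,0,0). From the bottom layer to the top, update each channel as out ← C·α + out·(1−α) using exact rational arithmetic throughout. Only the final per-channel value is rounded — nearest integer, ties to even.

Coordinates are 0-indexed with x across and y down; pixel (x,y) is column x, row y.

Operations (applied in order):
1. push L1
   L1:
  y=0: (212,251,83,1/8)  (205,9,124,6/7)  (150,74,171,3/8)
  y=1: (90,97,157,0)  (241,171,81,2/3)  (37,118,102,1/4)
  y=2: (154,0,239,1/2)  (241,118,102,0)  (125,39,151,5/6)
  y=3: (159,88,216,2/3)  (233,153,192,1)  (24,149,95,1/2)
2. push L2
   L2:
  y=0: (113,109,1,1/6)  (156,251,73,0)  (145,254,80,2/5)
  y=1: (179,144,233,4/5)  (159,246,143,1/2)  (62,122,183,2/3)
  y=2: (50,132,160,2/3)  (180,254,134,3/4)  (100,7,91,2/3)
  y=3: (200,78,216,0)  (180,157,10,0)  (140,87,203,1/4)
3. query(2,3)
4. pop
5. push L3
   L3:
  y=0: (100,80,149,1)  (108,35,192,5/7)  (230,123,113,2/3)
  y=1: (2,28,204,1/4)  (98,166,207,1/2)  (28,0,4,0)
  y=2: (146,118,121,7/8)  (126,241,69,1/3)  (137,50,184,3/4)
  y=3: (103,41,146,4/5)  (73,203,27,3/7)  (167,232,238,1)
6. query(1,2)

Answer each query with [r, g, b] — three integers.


query (2,3) [L1,L2] — begin 0,0,0
+L1 (α=1/2) → [12, 149/2, 95/2]
+L2 (α=1/4) → [44, 621/8, 691/8]
→ [44, 78, 86]

query (1,2) [L1,L3] — begin 0,0,0
L1 α=0: [0, 0, 0]
L3 α=1/3: [42, 241/3, 23]
→ [42, 80, 23]


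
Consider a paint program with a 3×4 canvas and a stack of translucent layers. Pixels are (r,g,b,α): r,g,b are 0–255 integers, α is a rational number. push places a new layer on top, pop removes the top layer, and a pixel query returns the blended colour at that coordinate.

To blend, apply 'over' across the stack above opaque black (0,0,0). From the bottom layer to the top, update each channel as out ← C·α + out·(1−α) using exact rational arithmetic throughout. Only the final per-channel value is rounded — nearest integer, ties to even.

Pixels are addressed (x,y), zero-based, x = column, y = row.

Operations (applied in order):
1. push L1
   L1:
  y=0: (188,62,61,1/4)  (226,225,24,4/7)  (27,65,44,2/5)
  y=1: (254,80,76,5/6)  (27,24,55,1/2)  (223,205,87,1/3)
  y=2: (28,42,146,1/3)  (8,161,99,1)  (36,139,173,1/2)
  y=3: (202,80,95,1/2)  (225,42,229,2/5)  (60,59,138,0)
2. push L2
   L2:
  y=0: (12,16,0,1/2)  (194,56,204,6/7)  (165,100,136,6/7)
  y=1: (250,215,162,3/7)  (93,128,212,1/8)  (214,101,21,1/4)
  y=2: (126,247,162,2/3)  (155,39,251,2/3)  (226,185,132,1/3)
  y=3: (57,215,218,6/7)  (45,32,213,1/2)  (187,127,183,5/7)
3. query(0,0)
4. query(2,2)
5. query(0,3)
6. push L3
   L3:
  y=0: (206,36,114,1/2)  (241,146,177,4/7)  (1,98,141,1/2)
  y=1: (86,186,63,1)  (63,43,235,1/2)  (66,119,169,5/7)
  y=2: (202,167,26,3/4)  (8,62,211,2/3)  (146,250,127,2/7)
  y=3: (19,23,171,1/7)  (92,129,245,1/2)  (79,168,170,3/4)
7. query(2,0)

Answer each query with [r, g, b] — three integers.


query (0,0) [L1,L2] — begin 0,0,0
L1 α=1/4: [47, 31/2, 61/4]
L2 α=1/2: [59/2, 63/4, 61/8]
rounded: [30, 16, 8]

at x=2,y=2 over L1,L2:
+L1 (α=1/2) → [18, 139/2, 173/2]
+L2 (α=1/3) → [262/3, 108, 305/3]
→ [87, 108, 102]

(0,3) stack=L1,L2; from [0,0,0]:
L1 α=1/2: [101, 40, 95/2]
L2 α=6/7: [443/7, 190, 2711/14]
rounded: [63, 190, 194]

query (2,0) [L1,L2,L3] — begin 0,0,0
after L1 α=2/5: [54/5, 26, 88/5]
after L2 α=6/7: [5004/35, 626/7, 4168/35]
after L3 α=1/2: [5039/70, 656/7, 9103/70]
= [72, 94, 130]


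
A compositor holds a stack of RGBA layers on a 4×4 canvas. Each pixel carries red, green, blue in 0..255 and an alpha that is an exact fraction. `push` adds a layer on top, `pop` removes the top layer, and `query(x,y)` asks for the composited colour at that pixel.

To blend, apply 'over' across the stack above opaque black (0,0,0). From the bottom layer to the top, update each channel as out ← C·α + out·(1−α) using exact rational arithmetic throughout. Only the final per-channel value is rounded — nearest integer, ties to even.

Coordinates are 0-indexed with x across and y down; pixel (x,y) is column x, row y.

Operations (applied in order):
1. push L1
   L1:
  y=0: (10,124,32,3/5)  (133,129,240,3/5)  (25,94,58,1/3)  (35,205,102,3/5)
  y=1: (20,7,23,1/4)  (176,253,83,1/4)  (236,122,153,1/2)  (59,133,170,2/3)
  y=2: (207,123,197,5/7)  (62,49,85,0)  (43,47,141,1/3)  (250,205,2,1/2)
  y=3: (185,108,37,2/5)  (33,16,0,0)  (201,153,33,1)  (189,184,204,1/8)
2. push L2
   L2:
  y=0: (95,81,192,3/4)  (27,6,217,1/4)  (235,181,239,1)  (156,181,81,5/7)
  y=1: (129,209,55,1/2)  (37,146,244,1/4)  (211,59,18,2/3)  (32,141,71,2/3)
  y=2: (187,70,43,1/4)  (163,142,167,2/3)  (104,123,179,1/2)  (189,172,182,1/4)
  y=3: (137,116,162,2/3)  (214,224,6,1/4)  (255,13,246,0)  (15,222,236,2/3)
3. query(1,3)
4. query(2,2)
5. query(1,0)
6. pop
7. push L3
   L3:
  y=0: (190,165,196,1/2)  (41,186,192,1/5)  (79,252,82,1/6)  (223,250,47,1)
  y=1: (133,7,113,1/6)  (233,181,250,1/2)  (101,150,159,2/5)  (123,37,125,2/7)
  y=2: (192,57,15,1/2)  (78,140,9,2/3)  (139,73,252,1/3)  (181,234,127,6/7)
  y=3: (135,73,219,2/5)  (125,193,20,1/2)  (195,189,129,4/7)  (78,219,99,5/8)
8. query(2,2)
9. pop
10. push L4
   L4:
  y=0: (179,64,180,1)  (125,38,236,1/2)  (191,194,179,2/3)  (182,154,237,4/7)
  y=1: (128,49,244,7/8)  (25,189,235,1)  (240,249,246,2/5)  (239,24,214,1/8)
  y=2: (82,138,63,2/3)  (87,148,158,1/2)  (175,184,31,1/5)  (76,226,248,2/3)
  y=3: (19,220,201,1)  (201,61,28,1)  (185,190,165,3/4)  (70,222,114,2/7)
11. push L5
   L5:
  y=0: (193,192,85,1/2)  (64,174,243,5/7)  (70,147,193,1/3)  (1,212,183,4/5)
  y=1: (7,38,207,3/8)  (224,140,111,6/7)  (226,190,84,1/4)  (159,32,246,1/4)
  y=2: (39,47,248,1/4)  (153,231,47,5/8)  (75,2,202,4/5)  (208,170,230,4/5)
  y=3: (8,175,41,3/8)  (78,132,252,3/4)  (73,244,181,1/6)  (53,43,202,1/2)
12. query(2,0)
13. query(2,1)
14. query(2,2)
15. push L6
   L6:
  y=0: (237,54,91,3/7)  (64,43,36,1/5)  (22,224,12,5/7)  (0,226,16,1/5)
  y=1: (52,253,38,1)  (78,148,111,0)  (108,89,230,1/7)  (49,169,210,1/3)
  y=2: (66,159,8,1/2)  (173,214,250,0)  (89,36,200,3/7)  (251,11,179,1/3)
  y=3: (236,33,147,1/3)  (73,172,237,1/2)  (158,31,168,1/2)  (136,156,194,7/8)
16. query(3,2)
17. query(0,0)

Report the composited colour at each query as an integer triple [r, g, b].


at x=1,y=3 over L1,L2:
L1 α=0: [0, 0, 0]
L2 α=1/4: [107/2, 56, 3/2]
→ [54, 56, 2]

(2,2) stack=L1,L2; from [0,0,0]:
L1 α=1/3: [43/3, 47/3, 47]
L2 α=1/2: [355/6, 208/3, 113]
rounded: [59, 69, 113]

query (1,0) [L1,L2] — begin 0,0,0
L1 α=3/5: [399/5, 387/5, 144]
L2 α=1/4: [333/5, 1191/20, 649/4]
= [67, 60, 162]

query (2,2) [L1,L3] — begin 0,0,0
+L1 (α=1/3) → [43/3, 47/3, 47]
+L3 (α=1/3) → [503/9, 313/9, 346/3]
→ [56, 35, 115]

query (2,0) [L1,L4,L5] — begin 0,0,0
L1 α=1/3: [25/3, 94/3, 58/3]
L4 α=2/3: [1171/9, 1258/9, 1132/9]
L5 α=1/3: [2972/27, 3839/27, 4001/27]
→ [110, 142, 148]

at x=2,y=1 over L1,L4,L5:
after L1 α=1/2: [118, 61, 153/2]
after L4 α=2/5: [834/5, 681/5, 1443/10]
after L5 α=1/4: [908/5, 2993/20, 5169/40]
→ [182, 150, 129]

(2,2) stack=L1,L4,L5; from [0,0,0]:
after L1 α=1/3: [43/3, 47/3, 47]
after L4 α=1/5: [697/15, 148/3, 219/5]
after L5 α=4/5: [5197/75, 172/15, 4259/25]
→ [69, 11, 170]

at x=3,y=2 over L1,L4,L5,L6:
+L1 (α=1/2) → [125, 205/2, 1]
+L4 (α=2/3) → [277/3, 1109/6, 497/3]
+L5 (α=4/5) → [2773/15, 5189/30, 3257/15]
+L6 (α=1/3) → [9311/45, 5354/45, 9199/45]
rounded: [207, 119, 204]

query (0,0) [L1,L4,L5,L6] — begin 0,0,0
after L1 α=3/5: [6, 372/5, 96/5]
after L4 α=1: [179, 64, 180]
after L5 α=1/2: [186, 128, 265/2]
after L6 α=3/7: [1455/7, 674/7, 803/7]
rounded: [208, 96, 115]


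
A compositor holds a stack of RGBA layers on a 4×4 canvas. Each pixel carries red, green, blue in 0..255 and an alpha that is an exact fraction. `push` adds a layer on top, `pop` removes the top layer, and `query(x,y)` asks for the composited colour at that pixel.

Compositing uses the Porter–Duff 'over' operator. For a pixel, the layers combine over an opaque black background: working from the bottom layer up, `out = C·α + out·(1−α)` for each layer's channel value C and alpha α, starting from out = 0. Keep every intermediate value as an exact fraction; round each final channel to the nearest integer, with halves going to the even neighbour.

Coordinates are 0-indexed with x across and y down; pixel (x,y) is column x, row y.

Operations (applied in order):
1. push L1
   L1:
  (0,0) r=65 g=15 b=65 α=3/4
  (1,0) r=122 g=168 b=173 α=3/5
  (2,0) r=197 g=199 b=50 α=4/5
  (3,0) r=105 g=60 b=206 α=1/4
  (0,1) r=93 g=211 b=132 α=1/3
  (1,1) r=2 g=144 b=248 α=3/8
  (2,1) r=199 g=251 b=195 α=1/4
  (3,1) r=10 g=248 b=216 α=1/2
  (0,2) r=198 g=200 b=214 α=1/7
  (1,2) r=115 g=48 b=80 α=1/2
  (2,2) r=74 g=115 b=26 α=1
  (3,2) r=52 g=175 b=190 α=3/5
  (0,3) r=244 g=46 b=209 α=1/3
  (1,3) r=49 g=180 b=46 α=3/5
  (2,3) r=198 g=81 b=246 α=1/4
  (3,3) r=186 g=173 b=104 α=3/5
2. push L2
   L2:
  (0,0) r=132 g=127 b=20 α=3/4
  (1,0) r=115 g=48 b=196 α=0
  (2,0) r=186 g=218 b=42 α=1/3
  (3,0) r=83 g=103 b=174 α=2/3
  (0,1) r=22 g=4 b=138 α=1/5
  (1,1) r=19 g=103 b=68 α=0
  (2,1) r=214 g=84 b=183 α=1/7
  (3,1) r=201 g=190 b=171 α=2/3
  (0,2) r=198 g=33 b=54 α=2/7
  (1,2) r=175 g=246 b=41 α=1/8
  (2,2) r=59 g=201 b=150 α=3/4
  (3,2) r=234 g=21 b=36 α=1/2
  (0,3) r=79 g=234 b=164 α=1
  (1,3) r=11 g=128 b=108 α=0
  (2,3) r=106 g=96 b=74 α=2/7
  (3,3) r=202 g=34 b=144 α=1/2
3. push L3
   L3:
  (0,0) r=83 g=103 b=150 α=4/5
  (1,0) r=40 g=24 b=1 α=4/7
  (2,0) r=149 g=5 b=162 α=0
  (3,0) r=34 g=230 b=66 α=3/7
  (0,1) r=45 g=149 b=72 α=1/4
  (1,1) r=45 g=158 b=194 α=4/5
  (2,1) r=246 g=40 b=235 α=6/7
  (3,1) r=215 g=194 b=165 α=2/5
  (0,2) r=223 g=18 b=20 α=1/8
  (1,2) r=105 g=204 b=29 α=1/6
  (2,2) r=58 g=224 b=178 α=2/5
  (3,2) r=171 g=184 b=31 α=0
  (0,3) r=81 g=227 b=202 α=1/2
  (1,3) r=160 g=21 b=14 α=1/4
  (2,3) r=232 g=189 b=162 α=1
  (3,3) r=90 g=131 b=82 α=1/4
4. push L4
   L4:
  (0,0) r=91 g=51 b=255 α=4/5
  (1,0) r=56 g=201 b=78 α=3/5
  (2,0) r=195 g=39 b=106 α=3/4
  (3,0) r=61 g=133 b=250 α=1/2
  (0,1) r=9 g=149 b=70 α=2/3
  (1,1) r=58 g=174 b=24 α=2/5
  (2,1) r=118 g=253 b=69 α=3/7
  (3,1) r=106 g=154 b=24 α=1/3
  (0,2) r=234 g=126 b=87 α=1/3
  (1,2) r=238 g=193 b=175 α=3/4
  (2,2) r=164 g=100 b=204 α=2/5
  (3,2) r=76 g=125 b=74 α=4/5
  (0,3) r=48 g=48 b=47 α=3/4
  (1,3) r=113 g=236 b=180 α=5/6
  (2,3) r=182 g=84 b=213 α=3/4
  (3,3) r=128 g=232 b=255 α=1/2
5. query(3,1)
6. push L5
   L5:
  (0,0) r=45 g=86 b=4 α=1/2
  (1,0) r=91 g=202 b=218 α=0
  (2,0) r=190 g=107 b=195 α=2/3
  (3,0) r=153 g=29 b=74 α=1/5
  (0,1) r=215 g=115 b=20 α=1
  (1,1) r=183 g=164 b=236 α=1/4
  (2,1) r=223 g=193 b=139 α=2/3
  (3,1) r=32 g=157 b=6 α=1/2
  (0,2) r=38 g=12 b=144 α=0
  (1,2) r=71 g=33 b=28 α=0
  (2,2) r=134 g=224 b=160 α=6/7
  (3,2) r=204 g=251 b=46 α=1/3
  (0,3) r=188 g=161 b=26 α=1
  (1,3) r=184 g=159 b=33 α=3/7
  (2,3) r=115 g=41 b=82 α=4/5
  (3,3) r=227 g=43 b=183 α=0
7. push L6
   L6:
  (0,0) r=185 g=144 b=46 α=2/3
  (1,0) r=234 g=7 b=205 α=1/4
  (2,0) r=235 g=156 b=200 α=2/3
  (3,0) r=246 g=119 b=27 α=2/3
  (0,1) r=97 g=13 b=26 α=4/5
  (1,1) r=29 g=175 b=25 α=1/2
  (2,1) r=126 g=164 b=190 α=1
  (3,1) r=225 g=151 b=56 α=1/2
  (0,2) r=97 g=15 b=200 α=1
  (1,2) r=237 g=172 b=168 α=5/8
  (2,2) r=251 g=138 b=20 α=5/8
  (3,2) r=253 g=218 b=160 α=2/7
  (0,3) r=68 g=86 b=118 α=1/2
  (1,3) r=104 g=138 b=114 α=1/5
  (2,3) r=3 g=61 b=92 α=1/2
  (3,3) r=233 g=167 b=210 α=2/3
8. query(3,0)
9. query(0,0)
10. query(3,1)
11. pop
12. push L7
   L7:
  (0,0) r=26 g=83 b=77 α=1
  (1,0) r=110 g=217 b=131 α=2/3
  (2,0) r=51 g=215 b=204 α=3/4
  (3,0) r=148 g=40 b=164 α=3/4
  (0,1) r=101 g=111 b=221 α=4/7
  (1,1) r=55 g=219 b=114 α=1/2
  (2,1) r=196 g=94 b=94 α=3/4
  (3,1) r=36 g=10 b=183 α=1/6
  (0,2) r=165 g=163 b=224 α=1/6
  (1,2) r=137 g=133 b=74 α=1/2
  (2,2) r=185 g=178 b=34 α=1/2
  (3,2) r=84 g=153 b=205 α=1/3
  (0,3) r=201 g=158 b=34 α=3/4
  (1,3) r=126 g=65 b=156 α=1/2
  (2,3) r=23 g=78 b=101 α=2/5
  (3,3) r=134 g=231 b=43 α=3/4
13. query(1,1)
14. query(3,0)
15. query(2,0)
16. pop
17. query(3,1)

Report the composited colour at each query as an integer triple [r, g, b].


at x=3,y=1 over L1,L2,L3,L4:
L1 α=1/2: [5, 124, 108]
L2 α=2/3: [407/3, 168, 150]
L3 α=2/5: [837/5, 892/5, 156]
L4 α=1/3: [2204/15, 2554/15, 112]
= [147, 170, 112]

(3,0) stack=L1,L2,L3,L4,L5,L6; from [0,0,0]:
after L1 α=1/4: [105/4, 15, 103/2]
after L2 α=2/3: [769/12, 221/3, 799/6]
after L3 α=3/7: [1075/21, 422/3, 2192/21]
after L4 α=1/2: [1178/21, 821/6, 3721/21]
after L5 α=1/5: [1585/21, 1729/15, 16438/105]
after L6 α=2/3: [11917/63, 5299/45, 22108/315]
= [189, 118, 70]

at x=0,y=0 over L1,L2,L3,L4,L5,L6:
+L1 (α=3/4) → [195/4, 45/4, 195/4]
+L2 (α=3/4) → [1779/16, 1569/16, 435/16]
+L3 (α=4/5) → [7091/80, 8161/80, 2007/16]
+L4 (α=4/5) → [36211/400, 24481/400, 18327/80]
+L5 (α=1/2) → [54211/800, 58881/800, 18647/160]
+L6 (α=2/3) → [116737/800, 96427/800, 33367/480]
= [146, 121, 70]

at x=3,y=1 over L1,L2,L3,L4,L5,L6:
+L1 (α=1/2) → [5, 124, 108]
+L2 (α=2/3) → [407/3, 168, 150]
+L3 (α=2/5) → [837/5, 892/5, 156]
+L4 (α=1/3) → [2204/15, 2554/15, 112]
+L5 (α=1/2) → [1342/15, 4909/30, 59]
+L6 (α=1/2) → [4717/30, 9439/60, 115/2]
→ [157, 157, 58]

query (1,1) [L1,L2,L3,L4,L5,L7] — begin 0,0,0
L1 α=3/8: [3/4, 54, 93]
L2 α=0: [3/4, 54, 93]
L3 α=4/5: [723/20, 686/5, 869/5]
L4 α=2/5: [4489/100, 3798/25, 2847/25]
L5 α=1/4: [31767/400, 7747/50, 14441/100]
L7 α=1/2: [53767/800, 18697/100, 25841/200]
= [67, 187, 129]

at x=3,y=0 over L1,L2,L3,L4,L5,L7:
+L1 (α=1/4) → [105/4, 15, 103/2]
+L2 (α=2/3) → [769/12, 221/3, 799/6]
+L3 (α=3/7) → [1075/21, 422/3, 2192/21]
+L4 (α=1/2) → [1178/21, 821/6, 3721/21]
+L5 (α=1/5) → [1585/21, 1729/15, 16438/105]
+L7 (α=3/4) → [10909/84, 3529/60, 34049/210]
rounded: [130, 59, 162]

(2,0) stack=L1,L2,L3,L4,L5,L7; from [0,0,0]:
+L1 (α=4/5) → [788/5, 796/5, 40]
+L2 (α=1/3) → [2506/15, 894/5, 122/3]
+L3 (α=0) → [2506/15, 894/5, 122/3]
+L4 (α=3/4) → [11281/60, 1479/20, 269/3]
+L5 (α=2/3) → [34081/180, 5759/60, 1439/9]
+L7 (α=3/4) → [61621/720, 44459/240, 6947/36]
= [86, 185, 193]

(3,1) stack=L1,L2,L3,L4,L5; from [0,0,0]:
+L1 (α=1/2) → [5, 124, 108]
+L2 (α=2/3) → [407/3, 168, 150]
+L3 (α=2/5) → [837/5, 892/5, 156]
+L4 (α=1/3) → [2204/15, 2554/15, 112]
+L5 (α=1/2) → [1342/15, 4909/30, 59]
rounded: [89, 164, 59]


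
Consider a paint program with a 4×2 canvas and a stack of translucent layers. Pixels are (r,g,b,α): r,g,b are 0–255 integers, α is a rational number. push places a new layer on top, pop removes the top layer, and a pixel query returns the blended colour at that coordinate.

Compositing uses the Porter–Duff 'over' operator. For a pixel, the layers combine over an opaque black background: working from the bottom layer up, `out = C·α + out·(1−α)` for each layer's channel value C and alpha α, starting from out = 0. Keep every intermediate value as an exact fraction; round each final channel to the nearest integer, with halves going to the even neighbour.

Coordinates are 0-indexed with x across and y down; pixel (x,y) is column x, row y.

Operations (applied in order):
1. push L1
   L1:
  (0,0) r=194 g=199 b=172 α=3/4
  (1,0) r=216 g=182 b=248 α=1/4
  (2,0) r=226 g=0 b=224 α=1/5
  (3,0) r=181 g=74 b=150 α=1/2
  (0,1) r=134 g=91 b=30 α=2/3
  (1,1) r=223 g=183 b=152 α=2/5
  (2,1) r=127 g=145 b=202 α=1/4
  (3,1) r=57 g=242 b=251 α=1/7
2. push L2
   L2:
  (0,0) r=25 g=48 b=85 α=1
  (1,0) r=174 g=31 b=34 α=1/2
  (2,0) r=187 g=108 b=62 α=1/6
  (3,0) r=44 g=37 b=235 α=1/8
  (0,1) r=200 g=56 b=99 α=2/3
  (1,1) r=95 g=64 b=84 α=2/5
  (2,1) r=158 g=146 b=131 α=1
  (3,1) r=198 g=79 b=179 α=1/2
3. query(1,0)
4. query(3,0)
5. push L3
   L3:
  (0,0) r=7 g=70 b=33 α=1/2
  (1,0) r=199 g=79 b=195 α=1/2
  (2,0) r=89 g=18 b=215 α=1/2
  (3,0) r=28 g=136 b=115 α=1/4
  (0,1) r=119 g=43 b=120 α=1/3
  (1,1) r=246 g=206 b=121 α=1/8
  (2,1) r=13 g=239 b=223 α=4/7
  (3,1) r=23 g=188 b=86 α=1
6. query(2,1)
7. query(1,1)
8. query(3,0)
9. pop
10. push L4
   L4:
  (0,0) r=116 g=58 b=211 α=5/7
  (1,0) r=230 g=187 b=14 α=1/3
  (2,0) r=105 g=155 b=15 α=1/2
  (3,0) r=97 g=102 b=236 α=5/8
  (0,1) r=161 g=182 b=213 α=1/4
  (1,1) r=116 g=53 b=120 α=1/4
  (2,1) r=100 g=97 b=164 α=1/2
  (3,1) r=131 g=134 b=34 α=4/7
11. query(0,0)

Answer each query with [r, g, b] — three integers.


at x=1,y=0 over L1,L2:
L1 α=1/4: [54, 91/2, 62]
L2 α=1/2: [114, 153/4, 48]
→ [114, 38, 48]

at x=3,y=0 over L1,L2:
after L1 α=1/2: [181/2, 37, 75]
after L2 α=1/8: [1355/16, 37, 95]
rounded: [85, 37, 95]

query (2,1) [L1,L2,L3] — begin 0,0,0
L1 α=1/4: [127/4, 145/4, 101/2]
L2 α=1: [158, 146, 131]
L3 α=4/7: [526/7, 1394/7, 1285/7]
→ [75, 199, 184]

query (1,1) [L1,L2,L3] — begin 0,0,0
after L1 α=2/5: [446/5, 366/5, 304/5]
after L2 α=2/5: [2288/25, 1738/25, 1752/25]
after L3 α=1/8: [11083/100, 4329/50, 15289/200]
→ [111, 87, 76]

query (3,0) [L1,L2,L3] — begin 0,0,0
after L1 α=1/2: [181/2, 37, 75]
after L2 α=1/8: [1355/16, 37, 95]
after L3 α=1/4: [4513/64, 247/4, 100]
= [71, 62, 100]

(0,0) stack=L1,L2,L4; from [0,0,0]:
after L1 α=3/4: [291/2, 597/4, 129]
after L2 α=1: [25, 48, 85]
after L4 α=5/7: [90, 386/7, 175]
→ [90, 55, 175]


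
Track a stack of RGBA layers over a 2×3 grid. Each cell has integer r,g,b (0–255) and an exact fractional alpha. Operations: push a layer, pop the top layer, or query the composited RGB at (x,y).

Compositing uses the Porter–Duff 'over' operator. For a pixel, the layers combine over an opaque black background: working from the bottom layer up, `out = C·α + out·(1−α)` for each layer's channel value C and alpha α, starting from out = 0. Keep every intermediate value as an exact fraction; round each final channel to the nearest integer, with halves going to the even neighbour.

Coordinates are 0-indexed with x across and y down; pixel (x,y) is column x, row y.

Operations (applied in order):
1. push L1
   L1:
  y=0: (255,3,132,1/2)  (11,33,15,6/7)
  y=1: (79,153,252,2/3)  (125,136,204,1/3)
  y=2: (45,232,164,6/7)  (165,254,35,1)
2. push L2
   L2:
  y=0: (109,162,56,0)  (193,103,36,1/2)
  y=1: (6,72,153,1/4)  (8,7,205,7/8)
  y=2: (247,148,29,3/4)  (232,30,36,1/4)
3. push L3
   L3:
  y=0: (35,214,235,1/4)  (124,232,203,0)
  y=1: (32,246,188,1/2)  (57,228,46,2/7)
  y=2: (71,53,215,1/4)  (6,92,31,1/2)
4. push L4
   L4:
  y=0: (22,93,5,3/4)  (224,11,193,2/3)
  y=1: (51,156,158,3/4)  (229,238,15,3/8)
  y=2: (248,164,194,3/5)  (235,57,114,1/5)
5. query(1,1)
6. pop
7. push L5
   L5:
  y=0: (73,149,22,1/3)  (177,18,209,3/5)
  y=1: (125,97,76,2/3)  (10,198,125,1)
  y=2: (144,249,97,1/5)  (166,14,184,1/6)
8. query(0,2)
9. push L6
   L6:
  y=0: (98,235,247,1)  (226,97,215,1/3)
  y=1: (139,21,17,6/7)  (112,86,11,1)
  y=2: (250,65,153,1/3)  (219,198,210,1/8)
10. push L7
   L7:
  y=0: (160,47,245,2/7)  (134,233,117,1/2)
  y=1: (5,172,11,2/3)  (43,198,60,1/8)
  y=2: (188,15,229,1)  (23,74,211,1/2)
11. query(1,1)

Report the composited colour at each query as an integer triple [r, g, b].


at x=1,y=1 over L1,L2,L3,L4:
+L1 (α=1/3) → [125/3, 136/3, 68]
+L2 (α=7/8) → [293/24, 283/24, 1503/8]
+L3 (α=2/7) → [4201/168, 12359/168, 8251/56]
+L4 (α=3/8) → [136421/1344, 181747/1344, 43775/448]
= [102, 135, 98]

at x=0,y=2 over L1,L2,L3,L5:
+L1 (α=6/7) → [270/7, 1392/7, 984/7]
+L2 (α=3/4) → [5457/28, 1125/7, 1593/28]
+L3 (α=1/4) → [18359/112, 1873/14, 10799/112]
+L5 (α=1/5) → [22391/140, 5489/35, 2703/28]
rounded: [160, 157, 97]

(1,1) stack=L1,L2,L3,L5,L6,L7; from [0,0,0]:
+L1 (α=1/3) → [125/3, 136/3, 68]
+L2 (α=7/8) → [293/24, 283/24, 1503/8]
+L3 (α=2/7) → [4201/168, 12359/168, 8251/56]
+L5 (α=1) → [10, 198, 125]
+L6 (α=1) → [112, 86, 11]
+L7 (α=1/8) → [827/8, 100, 137/8]
rounded: [103, 100, 17]


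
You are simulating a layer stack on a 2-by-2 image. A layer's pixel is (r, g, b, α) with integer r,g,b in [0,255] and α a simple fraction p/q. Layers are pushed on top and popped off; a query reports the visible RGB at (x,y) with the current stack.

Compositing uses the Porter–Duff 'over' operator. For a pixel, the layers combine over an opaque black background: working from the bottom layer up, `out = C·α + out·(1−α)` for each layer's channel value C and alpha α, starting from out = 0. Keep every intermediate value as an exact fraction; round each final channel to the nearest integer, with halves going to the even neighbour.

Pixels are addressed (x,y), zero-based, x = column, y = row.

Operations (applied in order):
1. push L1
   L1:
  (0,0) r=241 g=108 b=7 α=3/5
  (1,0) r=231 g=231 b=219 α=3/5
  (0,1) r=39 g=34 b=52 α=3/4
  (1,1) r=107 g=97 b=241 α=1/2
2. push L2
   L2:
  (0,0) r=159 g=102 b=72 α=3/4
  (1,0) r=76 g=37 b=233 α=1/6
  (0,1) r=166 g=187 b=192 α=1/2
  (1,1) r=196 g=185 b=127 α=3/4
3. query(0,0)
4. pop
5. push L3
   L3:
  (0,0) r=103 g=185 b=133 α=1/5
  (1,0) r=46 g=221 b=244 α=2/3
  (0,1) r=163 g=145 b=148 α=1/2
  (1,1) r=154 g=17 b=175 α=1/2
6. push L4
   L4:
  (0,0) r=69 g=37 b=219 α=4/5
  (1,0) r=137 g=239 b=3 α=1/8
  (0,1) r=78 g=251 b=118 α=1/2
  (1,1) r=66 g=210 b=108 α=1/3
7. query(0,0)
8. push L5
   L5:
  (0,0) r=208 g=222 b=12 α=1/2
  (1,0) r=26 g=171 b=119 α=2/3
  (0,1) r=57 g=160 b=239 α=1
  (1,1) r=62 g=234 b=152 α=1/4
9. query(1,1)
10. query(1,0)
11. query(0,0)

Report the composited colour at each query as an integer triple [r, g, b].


at x=0,y=0 over L1,L2:
after L1 α=3/5: [723/5, 324/5, 21/5]
after L2 α=3/4: [777/5, 927/10, 1101/20]
→ [155, 93, 55]

query (0,0) [L1,L3,L4] — begin 0,0,0
after L1 α=3/5: [723/5, 324/5, 21/5]
after L3 α=1/5: [3407/25, 2221/25, 749/25]
after L4 α=4/5: [10307/125, 5921/125, 22649/125]
rounded: [82, 47, 181]

(1,1) stack=L1,L3,L4,L5; from [0,0,0]:
+L1 (α=1/2) → [107/2, 97/2, 241/2]
+L3 (α=1/2) → [415/4, 131/4, 591/4]
+L4 (α=1/3) → [547/6, 551/6, 269/2]
+L5 (α=1/4) → [671/8, 1019/8, 1111/8]
= [84, 127, 139]

query (1,0) [L1,L3,L4,L5] — begin 0,0,0
L1 α=3/5: [693/5, 693/5, 657/5]
L3 α=2/3: [1153/15, 2903/15, 3097/15]
L4 α=1/8: [5063/60, 11953/60, 5431/30]
L5 α=2/3: [8183/180, 32473/180, 12571/90]
= [45, 180, 140]

(0,0) stack=L1,L3,L4,L5; from [0,0,0]:
+L1 (α=3/5) → [723/5, 324/5, 21/5]
+L3 (α=1/5) → [3407/25, 2221/25, 749/25]
+L4 (α=4/5) → [10307/125, 5921/125, 22649/125]
+L5 (α=1/2) → [36307/250, 33671/250, 24149/250]
= [145, 135, 97]


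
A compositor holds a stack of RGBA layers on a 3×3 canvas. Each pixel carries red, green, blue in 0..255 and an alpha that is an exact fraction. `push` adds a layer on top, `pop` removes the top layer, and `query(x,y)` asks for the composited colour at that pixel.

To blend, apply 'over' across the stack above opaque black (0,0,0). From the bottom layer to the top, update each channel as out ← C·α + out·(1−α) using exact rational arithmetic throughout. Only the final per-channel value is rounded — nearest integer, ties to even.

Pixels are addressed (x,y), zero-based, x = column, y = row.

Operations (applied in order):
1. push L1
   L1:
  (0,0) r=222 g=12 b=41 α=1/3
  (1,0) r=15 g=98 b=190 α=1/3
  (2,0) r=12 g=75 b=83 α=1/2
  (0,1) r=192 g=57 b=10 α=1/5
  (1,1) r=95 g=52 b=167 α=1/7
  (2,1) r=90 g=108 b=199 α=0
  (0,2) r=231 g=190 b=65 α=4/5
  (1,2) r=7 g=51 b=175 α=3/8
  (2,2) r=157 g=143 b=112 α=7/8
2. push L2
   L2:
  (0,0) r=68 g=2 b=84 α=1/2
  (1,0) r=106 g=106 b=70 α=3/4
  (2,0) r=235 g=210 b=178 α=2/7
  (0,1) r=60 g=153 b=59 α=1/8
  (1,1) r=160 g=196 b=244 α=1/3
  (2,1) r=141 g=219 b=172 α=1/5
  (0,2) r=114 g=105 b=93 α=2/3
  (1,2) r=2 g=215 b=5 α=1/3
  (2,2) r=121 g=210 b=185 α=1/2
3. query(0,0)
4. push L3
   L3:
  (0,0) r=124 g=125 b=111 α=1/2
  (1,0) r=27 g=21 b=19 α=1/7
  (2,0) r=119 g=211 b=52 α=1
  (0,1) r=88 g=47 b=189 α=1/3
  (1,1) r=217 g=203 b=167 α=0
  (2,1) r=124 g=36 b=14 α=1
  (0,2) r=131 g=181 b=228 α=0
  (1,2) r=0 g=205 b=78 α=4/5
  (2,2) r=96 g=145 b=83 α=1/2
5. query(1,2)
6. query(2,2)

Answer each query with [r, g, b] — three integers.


query (0,0) [L1,L2] — begin 0,0,0
after L1 α=1/3: [74, 4, 41/3]
after L2 α=1/2: [71, 3, 293/6]
= [71, 3, 49]

(1,2) stack=L1,L2,L3; from [0,0,0]:
after L1 α=3/8: [21/8, 153/8, 525/8]
after L2 α=1/3: [29/12, 1013/12, 545/12]
after L3 α=4/5: [29/60, 10853/60, 4289/60]
rounded: [0, 181, 71]

at x=2,y=2 over L1,L2,L3:
L1 α=7/8: [1099/8, 1001/8, 98]
L2 α=1/2: [2067/16, 2681/16, 283/2]
L3 α=1/2: [3603/32, 5001/32, 449/4]
→ [113, 156, 112]


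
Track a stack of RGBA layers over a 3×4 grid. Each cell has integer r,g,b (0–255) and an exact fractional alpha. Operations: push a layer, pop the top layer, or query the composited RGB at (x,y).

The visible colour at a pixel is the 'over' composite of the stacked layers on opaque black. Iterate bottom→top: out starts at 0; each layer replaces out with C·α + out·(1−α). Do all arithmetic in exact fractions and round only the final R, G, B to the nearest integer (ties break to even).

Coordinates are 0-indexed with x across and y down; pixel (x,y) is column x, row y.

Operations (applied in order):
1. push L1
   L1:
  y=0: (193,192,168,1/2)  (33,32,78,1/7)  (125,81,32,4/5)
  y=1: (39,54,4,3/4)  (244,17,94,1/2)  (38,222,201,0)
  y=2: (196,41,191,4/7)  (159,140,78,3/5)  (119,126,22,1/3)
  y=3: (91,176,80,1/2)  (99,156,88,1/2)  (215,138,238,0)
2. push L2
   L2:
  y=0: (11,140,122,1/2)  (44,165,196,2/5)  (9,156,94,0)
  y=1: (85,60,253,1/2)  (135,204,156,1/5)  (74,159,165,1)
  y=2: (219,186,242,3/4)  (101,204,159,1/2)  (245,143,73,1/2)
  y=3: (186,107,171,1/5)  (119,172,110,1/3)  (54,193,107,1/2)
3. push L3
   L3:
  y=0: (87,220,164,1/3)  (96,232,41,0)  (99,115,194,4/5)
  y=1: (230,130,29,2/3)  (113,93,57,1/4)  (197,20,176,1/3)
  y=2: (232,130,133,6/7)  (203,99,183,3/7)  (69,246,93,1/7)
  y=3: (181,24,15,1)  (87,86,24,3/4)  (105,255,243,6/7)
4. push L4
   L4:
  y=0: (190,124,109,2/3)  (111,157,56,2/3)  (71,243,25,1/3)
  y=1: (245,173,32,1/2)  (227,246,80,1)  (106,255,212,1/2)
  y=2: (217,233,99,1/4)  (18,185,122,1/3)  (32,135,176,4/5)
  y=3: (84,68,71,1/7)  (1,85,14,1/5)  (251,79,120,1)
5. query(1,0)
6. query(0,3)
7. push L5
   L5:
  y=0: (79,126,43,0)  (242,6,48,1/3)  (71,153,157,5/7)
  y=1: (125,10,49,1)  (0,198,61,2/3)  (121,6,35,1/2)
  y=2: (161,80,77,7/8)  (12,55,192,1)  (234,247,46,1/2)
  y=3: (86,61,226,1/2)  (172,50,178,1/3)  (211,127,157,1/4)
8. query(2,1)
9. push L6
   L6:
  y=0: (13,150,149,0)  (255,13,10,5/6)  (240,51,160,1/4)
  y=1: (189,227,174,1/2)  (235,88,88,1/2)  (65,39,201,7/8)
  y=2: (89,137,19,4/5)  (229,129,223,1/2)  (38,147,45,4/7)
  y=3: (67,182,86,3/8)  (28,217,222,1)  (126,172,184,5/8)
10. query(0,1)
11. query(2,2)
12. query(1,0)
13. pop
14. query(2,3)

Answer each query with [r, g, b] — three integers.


query (1,0) [L1,L2,L3,L4] — begin 0,0,0
L1 α=1/7: [33/7, 32/7, 78/7]
L2 α=2/5: [143/7, 2406/35, 2978/35]
L3 α=0: [143/7, 2406/35, 2978/35]
L4 α=2/3: [1697/21, 13396/105, 6898/105]
= [81, 128, 66]

at x=0,y=3 over L1,L2,L3,L4:
+L1 (α=1/2) → [91/2, 88, 40]
+L2 (α=1/5) → [368/5, 459/5, 331/5]
+L3 (α=1) → [181, 24, 15]
+L4 (α=1/7) → [1170/7, 212/7, 23]
→ [167, 30, 23]

query (2,1) [L1,L2,L3,L4,L5] — begin 0,0,0
+L1 (α=0) → [0, 0, 0]
+L2 (α=1) → [74, 159, 165]
+L3 (α=1/3) → [115, 338/3, 506/3]
+L4 (α=1/2) → [221/2, 1103/6, 571/3]
+L5 (α=1/2) → [463/4, 1139/12, 338/3]
→ [116, 95, 113]

query (0,1) [L1,L2,L3,L4,L5,L6] — begin 0,0,0
L1 α=3/4: [117/4, 81/2, 3]
L2 α=1/2: [457/8, 201/4, 128]
L3 α=2/3: [1379/8, 1241/12, 62]
L4 α=1/2: [3339/16, 3317/24, 47]
L5 α=1: [125, 10, 49]
L6 α=1/2: [157, 237/2, 223/2]
→ [157, 118, 112]

query (2,2) [L1,L2,L3,L4,L5,L6] — begin 0,0,0
+L1 (α=1/3) → [119/3, 42, 22/3]
+L2 (α=1/2) → [427/3, 185/2, 241/6]
+L3 (α=1/7) → [923/7, 801/7, 334/7]
+L4 (α=4/5) → [1819/35, 4581/35, 5262/35]
+L5 (α=1/2) → [10009/70, 6613/35, 3436/35]
+L6 (α=4/7) → [40667/490, 40419/245, 16608/245]
= [83, 165, 68]

query (1,0) [L1,L2,L3,L4,L5,L6] — begin 0,0,0
after L1 α=1/7: [33/7, 32/7, 78/7]
after L2 α=2/5: [143/7, 2406/35, 2978/35]
after L3 α=0: [143/7, 2406/35, 2978/35]
after L4 α=2/3: [1697/21, 13396/105, 6898/105]
after L5 α=1/3: [8476/63, 27422/315, 18836/315]
after L6 α=5/6: [88801/378, 47897/1890, 17293/945]
→ [235, 25, 18]

(2,3) stack=L1,L2,L3,L4,L5; from [0,0,0]:
after L1 α=0: [0, 0, 0]
after L2 α=1/2: [27, 193/2, 107/2]
after L3 α=6/7: [657/7, 3253/14, 3023/14]
after L4 α=1: [251, 79, 120]
after L5 α=1/4: [241, 91, 517/4]
rounded: [241, 91, 129]
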